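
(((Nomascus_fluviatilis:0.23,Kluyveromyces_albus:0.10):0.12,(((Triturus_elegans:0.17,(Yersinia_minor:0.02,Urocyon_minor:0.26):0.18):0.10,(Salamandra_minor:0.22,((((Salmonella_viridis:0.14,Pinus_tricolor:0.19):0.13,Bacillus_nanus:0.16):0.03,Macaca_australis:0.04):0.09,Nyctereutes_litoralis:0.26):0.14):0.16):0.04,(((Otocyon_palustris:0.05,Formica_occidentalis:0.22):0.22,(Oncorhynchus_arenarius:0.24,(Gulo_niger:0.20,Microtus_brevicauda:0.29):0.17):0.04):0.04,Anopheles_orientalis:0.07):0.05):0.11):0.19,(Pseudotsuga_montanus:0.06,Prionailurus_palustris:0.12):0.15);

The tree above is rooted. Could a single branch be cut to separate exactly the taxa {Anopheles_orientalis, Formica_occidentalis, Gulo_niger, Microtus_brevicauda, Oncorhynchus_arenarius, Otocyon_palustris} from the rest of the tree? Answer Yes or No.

Yes

The most recent common ancestor of these taxa subtends (((Otocyon_palustris,Formica_occidentalis),(Oncorhynchus_arenarius,(Gulo_niger,Microtus_brevicauda))),Anopheles_orientalis).
That clade has exactly 6 tips — every listed taxon and nothing else — so the group is monophyletic.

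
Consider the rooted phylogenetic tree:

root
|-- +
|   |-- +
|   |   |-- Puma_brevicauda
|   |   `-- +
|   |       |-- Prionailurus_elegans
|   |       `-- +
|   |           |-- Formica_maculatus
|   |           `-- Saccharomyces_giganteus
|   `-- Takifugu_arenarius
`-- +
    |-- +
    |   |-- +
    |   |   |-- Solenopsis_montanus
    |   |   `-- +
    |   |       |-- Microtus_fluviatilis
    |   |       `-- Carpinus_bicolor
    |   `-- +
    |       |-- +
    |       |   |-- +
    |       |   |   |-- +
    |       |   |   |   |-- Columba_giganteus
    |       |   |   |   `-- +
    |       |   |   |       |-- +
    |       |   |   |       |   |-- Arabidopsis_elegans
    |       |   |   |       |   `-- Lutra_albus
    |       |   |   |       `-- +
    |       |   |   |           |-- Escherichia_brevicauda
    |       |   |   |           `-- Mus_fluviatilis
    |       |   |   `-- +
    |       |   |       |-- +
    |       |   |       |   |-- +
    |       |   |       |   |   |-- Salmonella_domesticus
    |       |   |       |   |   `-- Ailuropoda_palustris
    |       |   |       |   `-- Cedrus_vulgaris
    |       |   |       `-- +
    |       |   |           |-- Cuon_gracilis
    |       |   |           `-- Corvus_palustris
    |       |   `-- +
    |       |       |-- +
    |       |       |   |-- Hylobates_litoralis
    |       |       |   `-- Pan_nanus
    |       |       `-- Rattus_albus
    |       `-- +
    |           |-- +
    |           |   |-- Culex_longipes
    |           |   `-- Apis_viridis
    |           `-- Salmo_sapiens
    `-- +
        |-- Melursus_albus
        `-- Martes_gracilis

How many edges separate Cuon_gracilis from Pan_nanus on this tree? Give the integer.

7

The MRCA of Cuon_gracilis and Pan_nanus is the node subtending (((Columba_giganteus,((Arabidopsis_elegans,Lutra_albus),(Escherichia_brevicauda,Mus_fluviatilis))),(((Salmonella_domesticus,Ailuropoda_palustris),Cedrus_vulgaris),(Cuon_gracilis,Corvus_palustris))),((Hylobates_litoralis,Pan_nanus),Rattus_albus)).
From Cuon_gracilis up to that node: 4 branches. From Pan_nanus up to the same node: 3 branches. Total: 4 + 3 = 7.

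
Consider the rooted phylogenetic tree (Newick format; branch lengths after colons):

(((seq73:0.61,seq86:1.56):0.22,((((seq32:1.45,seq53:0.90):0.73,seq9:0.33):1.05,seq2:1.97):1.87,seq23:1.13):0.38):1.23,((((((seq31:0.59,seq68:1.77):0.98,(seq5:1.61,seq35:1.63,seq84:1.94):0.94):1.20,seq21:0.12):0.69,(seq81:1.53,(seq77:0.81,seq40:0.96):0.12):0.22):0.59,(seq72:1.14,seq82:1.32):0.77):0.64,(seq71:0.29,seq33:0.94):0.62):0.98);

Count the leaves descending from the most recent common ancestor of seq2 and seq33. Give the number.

20

The MRCA of seq2 and seq33 is the root, so the clade is the entire tree.
That clade contains 20 terminal taxa: seq2, seq21, seq23, seq31, seq32, seq33, seq35, seq40, seq5, seq53, seq68, seq71, seq72, seq73, seq77, seq81, seq82, seq84, seq86, seq9.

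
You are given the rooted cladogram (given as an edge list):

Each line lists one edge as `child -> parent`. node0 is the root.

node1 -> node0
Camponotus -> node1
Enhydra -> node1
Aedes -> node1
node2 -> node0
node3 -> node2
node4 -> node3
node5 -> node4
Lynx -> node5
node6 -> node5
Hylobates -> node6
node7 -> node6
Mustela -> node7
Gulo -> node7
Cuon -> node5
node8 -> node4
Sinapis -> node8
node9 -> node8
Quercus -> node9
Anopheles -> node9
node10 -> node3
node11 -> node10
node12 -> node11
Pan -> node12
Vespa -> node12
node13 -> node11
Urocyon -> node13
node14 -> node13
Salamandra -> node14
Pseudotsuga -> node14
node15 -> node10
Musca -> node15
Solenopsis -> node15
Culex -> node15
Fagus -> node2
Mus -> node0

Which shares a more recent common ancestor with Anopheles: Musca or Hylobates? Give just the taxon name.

Hylobates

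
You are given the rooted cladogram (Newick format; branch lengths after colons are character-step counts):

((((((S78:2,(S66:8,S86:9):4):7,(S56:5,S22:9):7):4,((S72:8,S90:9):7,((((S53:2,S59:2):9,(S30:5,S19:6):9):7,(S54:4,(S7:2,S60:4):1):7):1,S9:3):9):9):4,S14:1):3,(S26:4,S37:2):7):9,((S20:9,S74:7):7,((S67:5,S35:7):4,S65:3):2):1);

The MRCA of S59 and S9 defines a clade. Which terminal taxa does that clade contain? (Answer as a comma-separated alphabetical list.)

S19, S30, S53, S54, S59, S60, S7, S9

Tracing S59: it sits inside (S53,S59).
Tracing S9: it sits inside ((((S53,S59),(S30,S19)),(S54,(S7,S60))),S9).
The smallest clade enclosing both is ((((S53,S59),(S30,S19)),(S54,(S7,S60))),S9); the answer is its 8 terminal taxa in alphabetical order.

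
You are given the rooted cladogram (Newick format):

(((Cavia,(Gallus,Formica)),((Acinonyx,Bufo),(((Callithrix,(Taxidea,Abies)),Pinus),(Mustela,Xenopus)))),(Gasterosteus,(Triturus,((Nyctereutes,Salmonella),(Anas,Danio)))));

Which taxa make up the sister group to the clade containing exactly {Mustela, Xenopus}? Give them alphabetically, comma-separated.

Abies, Callithrix, Pinus, Taxidea

The clade containing exactly {Mustela, Xenopus} attaches to the tree at the node subtending (((Callithrix,(Taxidea,Abies)),Pinus),(Mustela,Xenopus)).
The other lineage descending from that same node — the sister group — is ((Callithrix,(Taxidea,Abies)),Pinus); its 4 tips in alphabetical order are the answer.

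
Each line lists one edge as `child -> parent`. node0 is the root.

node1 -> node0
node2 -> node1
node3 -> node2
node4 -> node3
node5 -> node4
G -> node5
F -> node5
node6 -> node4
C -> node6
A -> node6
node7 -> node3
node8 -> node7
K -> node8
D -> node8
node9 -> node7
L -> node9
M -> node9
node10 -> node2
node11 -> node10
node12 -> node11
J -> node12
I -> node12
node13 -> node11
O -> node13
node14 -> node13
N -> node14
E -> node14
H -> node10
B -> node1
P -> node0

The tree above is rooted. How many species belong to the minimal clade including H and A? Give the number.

The MRCA of H and A is the node subtending ((((G,F),(C,A)),((K,D),(L,M))),(((J,I),(O,(N,E))),H)).
That clade contains 14 terminal taxa: A, C, D, E, F, G, H, I, J, K, L, M, N, O.

14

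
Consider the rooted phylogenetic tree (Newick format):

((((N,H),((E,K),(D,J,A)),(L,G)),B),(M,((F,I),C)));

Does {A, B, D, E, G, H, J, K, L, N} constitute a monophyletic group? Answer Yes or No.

Yes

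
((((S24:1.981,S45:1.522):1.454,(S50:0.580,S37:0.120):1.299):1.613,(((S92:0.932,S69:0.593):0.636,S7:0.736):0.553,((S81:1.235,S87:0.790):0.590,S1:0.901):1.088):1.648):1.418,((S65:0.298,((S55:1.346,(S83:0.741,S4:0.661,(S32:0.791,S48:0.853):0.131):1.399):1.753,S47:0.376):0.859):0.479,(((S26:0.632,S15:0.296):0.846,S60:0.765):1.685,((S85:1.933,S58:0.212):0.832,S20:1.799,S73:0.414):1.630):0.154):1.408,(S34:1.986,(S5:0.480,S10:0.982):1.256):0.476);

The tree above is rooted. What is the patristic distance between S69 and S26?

9.573

The path runs S69 → … → MRCA → … → S26; the MRCA is the root of the tree.
Branch lengths along that path: 0.593 + 0.636 + 0.553 + 1.648 + 1.418 + 1.408 + 0.154 + 1.685 + 0.846 + 0.632 = 9.573.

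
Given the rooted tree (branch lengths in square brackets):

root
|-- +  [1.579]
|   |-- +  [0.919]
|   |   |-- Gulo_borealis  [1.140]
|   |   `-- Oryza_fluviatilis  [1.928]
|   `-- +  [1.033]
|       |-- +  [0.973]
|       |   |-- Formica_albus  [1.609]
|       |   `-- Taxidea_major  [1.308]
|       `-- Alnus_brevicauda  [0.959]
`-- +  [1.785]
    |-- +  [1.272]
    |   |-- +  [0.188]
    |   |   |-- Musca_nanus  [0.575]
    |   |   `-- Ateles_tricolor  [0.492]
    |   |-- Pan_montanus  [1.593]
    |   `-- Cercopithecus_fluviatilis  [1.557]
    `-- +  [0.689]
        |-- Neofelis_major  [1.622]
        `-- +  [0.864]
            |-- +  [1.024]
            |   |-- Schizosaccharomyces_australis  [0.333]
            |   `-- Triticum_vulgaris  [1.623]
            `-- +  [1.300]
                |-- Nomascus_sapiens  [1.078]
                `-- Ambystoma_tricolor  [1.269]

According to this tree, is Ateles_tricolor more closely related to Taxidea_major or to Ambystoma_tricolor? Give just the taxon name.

Ambystoma_tricolor

The MRCA of Ateles_tricolor and Ambystoma_tricolor subtends (((Musca_nanus,Ateles_tricolor),Pan_montanus,Cercopithecus_fluviatilis),(Neofelis_major,((Schizosaccharomyces_australis,Triticum_vulgaris),(Nomascus_sapiens,Ambystoma_tricolor)))) (9 taxa).
The MRCA of Ateles_tricolor and Taxidea_major is the root, subtending the entire tree (14 taxa).
The first is nested inside the second, so Ateles_tricolor shares a more recent common ancestor with Ambystoma_tricolor.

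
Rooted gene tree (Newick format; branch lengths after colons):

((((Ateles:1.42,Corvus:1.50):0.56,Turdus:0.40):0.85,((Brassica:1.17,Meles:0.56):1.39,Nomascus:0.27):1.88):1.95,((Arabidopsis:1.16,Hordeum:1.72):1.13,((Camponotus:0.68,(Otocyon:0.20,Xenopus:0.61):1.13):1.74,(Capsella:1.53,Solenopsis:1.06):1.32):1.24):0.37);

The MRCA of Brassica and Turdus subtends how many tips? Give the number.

6

The MRCA of Brassica and Turdus is the node subtending (((Ateles,Corvus),Turdus),((Brassica,Meles),Nomascus)).
That clade contains 6 terminal taxa: Ateles, Brassica, Corvus, Meles, Nomascus, Turdus.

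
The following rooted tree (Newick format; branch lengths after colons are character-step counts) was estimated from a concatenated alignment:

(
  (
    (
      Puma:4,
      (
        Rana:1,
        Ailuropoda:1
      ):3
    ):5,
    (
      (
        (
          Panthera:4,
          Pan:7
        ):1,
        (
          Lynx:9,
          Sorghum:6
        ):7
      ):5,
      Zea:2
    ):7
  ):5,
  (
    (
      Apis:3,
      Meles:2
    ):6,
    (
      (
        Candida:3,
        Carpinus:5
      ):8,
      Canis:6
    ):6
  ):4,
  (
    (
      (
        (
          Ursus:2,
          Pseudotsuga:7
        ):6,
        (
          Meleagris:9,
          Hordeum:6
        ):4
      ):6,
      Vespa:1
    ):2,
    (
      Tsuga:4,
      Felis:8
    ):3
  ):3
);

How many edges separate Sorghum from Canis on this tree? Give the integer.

The MRCA of Sorghum and Canis is the root of the tree.
From Sorghum up to that node: 5 branches. From Canis up to the same node: 3 branches. Total: 5 + 3 = 8.

8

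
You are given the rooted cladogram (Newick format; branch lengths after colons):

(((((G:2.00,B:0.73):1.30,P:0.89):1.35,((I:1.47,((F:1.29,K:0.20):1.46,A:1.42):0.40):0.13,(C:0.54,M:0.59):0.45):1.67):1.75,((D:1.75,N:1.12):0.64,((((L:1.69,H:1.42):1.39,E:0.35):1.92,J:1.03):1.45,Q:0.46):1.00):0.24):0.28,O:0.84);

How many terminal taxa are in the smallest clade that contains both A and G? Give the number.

The MRCA of A and G is the node subtending (((G,B),P),((I,((F,K),A)),(C,M))).
That clade contains 9 terminal taxa: A, B, C, F, G, I, K, M, P.

9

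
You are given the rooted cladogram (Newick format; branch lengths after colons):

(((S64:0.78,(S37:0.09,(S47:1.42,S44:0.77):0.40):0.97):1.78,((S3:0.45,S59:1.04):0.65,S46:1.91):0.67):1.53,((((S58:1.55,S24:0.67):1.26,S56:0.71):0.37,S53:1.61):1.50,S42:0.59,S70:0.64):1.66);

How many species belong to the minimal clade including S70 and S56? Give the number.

The MRCA of S70 and S56 is the node subtending ((((S58,S24),S56),S53),S42,S70).
That clade contains 6 terminal taxa: S24, S42, S53, S56, S58, S70.

6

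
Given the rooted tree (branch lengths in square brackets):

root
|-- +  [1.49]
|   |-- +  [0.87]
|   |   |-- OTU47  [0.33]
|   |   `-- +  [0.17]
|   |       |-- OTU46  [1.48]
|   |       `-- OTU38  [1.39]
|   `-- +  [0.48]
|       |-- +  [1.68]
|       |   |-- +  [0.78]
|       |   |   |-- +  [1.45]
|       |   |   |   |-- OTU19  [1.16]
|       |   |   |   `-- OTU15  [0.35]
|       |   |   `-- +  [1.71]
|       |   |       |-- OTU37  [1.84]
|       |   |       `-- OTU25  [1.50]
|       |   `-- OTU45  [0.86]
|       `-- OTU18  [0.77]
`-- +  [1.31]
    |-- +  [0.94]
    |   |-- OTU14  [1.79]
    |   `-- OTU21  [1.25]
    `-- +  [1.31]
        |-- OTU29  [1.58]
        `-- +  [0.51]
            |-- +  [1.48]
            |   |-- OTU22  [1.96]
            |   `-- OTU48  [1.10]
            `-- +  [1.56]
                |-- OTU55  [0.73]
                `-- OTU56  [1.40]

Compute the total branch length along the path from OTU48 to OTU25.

13.35

The path runs OTU48 → … → MRCA → … → OTU25; the MRCA is the root of the tree.
Branch lengths along that path: 1.10 + 1.48 + 0.51 + 1.31 + 1.31 + 1.49 + 0.48 + 1.68 + 0.78 + 1.71 + 1.50 = 13.35.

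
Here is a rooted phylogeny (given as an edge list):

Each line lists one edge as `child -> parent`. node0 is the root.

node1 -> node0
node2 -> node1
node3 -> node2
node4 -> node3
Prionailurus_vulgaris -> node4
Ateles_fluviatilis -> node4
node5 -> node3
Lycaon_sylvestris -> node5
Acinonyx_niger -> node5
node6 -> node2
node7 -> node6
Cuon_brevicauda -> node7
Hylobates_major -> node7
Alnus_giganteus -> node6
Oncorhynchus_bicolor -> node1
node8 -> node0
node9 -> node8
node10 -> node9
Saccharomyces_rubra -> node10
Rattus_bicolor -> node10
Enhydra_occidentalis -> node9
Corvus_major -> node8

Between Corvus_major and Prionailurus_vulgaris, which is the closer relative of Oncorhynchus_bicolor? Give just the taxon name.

The MRCA of Oncorhynchus_bicolor and Prionailurus_vulgaris subtends ((((Prionailurus_vulgaris,Ateles_fluviatilis),(Lycaon_sylvestris,Acinonyx_niger)),((Cuon_brevicauda,Hylobates_major),Alnus_giganteus)),Oncorhynchus_bicolor) (8 taxa).
The MRCA of Oncorhynchus_bicolor and Corvus_major is the root, subtending the entire tree (12 taxa).
The first is nested inside the second, so Oncorhynchus_bicolor shares a more recent common ancestor with Prionailurus_vulgaris.

Prionailurus_vulgaris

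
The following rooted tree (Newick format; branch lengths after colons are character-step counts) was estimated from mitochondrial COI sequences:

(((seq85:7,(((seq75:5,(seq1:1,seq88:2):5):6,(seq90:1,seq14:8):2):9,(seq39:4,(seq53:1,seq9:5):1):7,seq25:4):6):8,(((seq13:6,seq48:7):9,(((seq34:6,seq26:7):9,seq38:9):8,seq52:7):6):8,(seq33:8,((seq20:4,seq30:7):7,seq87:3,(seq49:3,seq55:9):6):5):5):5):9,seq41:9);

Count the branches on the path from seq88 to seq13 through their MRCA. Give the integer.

10

The MRCA of seq88 and seq13 is the node subtending ((seq85,(((seq75,(seq1,seq88)),(seq90,seq14)),(seq39,(seq53,seq9)),seq25)),(((seq13,seq48),(((seq34,seq26),seq38),seq52)),(seq33,((seq20,seq30),seq87,(seq49,seq55))))).
From seq88 up to that node: 6 branches. From seq13 up to the same node: 4 branches. Total: 6 + 4 = 10.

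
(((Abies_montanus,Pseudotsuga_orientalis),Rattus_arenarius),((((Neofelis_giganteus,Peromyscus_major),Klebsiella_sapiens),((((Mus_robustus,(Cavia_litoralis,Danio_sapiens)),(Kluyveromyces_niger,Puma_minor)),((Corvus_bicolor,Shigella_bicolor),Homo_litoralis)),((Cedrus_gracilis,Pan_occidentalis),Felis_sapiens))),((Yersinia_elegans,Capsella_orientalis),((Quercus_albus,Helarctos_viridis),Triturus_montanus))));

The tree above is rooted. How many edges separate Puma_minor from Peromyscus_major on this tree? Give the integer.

The MRCA of Puma_minor and Peromyscus_major is the node subtending (((Neofelis_giganteus,Peromyscus_major),Klebsiella_sapiens),((((Mus_robustus,(Cavia_litoralis,Danio_sapiens)),(Kluyveromyces_niger,Puma_minor)),((Corvus_bicolor,Shigella_bicolor),Homo_litoralis)),((Cedrus_gracilis,Pan_occidentalis),Felis_sapiens))).
From Puma_minor up to that node: 5 branches. From Peromyscus_major up to the same node: 3 branches. Total: 5 + 3 = 8.

8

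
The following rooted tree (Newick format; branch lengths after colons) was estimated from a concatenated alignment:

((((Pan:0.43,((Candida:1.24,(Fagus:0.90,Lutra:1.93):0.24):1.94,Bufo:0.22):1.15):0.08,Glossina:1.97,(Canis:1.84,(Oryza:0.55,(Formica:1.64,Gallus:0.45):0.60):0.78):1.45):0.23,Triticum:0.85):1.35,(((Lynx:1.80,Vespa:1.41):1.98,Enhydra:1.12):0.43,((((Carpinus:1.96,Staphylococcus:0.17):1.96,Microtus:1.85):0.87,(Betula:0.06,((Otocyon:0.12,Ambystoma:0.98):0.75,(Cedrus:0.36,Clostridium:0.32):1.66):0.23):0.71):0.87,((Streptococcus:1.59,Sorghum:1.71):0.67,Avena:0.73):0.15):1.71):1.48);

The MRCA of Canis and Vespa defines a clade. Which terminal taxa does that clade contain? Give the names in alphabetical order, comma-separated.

Tracing Canis: it sits inside (Canis,(Oryza,(Formica,Gallus))).
Tracing Vespa: it sits inside (Lynx,Vespa).
The smallest clade enclosing both is the whole tree (their MRCA is the root), so the answer is all 25 tips in alphabetical order.

Ambystoma, Avena, Betula, Bufo, Candida, Canis, Carpinus, Cedrus, Clostridium, Enhydra, Fagus, Formica, Gallus, Glossina, Lutra, Lynx, Microtus, Oryza, Otocyon, Pan, Sorghum, Staphylococcus, Streptococcus, Triticum, Vespa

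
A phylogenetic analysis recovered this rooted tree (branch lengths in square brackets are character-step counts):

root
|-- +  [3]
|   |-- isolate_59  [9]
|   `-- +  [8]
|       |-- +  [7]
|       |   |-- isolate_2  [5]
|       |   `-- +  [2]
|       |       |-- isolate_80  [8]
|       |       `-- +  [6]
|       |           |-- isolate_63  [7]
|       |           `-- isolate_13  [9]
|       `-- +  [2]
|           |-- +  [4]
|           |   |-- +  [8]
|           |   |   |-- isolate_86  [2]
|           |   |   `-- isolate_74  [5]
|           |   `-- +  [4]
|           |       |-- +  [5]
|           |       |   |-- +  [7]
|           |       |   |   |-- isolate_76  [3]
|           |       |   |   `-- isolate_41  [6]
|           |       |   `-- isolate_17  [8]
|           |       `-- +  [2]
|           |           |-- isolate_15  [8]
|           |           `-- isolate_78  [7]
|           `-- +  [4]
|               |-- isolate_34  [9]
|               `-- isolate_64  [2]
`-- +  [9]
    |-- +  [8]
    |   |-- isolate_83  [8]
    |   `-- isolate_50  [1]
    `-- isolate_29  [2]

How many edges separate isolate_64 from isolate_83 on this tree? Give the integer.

8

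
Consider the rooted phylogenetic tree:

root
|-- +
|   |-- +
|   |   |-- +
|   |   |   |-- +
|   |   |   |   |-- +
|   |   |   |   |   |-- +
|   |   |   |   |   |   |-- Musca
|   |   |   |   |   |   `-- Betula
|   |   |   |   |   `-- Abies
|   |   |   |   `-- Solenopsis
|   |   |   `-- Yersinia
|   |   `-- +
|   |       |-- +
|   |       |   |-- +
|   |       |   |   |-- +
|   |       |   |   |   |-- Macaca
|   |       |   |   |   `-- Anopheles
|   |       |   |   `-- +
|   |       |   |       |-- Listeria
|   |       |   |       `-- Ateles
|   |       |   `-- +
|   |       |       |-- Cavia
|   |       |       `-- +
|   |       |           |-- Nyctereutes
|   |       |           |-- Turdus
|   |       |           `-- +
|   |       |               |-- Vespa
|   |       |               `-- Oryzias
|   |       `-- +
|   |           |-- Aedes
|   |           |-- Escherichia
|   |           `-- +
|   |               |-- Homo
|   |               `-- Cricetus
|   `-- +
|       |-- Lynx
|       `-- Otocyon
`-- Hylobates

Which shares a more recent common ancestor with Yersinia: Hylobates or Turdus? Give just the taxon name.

Turdus

The MRCA of Yersinia and Turdus subtends (((((Musca,Betula),Abies),Solenopsis),Yersinia),((((Macaca,Anopheles),(Listeria,Ateles)),(Cavia,(Nyctereutes,Turdus,(Vespa,Oryzias)))),(Aedes,Escherichia,(Homo,Cricetus)))) (18 taxa).
The MRCA of Yersinia and Hylobates is the root, subtending the entire tree (21 taxa).
The first is nested inside the second, so Yersinia shares a more recent common ancestor with Turdus.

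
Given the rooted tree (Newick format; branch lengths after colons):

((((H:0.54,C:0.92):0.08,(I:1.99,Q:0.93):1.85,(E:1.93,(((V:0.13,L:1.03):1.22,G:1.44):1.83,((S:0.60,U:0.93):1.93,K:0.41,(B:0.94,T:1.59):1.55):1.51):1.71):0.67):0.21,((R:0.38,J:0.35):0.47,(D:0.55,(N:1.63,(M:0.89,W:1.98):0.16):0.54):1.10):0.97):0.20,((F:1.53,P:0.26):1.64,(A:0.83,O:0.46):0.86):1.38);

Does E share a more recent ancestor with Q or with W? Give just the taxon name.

The MRCA of E and Q subtends ((H,C),(I,Q),(E,(((V,L),G),((S,U),K,(B,T))))) (13 taxa).
The MRCA of E and W subtends (((H,C),(I,Q),(E,(((V,L),G),((S,U),K,(B,T))))),((R,J),(D,(N,(M,W))))) (19 taxa).
The first is nested inside the second, so E shares a more recent common ancestor with Q.

Q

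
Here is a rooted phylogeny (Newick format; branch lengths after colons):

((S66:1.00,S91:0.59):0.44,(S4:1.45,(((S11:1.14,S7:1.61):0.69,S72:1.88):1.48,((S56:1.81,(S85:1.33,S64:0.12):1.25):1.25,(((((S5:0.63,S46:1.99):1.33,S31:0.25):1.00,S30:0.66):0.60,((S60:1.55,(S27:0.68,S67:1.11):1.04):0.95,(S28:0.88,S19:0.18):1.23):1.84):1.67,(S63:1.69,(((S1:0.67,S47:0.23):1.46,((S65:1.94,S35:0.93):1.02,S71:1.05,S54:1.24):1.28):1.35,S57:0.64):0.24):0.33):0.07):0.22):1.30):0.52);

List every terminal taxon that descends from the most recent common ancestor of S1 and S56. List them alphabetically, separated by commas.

Tracing S1: it sits inside (S1,S47).
Tracing S56: it sits inside (S56,(S85,S64)).
The smallest clade enclosing both is ((S56,(S85,S64)),(((((S5,S46),S31),S30),((S60,(S27,S67)),(S28,S19))),(S63,(((S1,S47),((S65,S35),S71,S54)),S57)))); the answer is its 20 terminal taxa in alphabetical order.

S1, S19, S27, S28, S30, S31, S35, S46, S47, S5, S54, S56, S57, S60, S63, S64, S65, S67, S71, S85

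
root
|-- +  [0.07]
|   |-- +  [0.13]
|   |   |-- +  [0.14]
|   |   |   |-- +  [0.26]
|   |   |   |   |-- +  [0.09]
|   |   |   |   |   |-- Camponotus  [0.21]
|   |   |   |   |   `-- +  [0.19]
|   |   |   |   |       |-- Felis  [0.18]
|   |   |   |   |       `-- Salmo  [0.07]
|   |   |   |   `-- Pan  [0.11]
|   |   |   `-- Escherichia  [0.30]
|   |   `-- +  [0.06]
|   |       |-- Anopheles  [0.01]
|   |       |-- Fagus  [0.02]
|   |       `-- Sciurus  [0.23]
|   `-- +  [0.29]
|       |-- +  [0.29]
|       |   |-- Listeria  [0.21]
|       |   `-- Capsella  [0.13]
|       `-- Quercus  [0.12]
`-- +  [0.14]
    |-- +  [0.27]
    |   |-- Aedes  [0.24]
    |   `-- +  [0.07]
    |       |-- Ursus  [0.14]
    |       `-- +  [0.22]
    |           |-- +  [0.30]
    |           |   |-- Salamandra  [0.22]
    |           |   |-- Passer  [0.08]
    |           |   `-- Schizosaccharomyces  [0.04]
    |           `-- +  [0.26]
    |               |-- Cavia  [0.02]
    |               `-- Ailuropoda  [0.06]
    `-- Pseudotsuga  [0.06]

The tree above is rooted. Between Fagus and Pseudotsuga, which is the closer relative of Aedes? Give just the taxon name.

The MRCA of Aedes and Pseudotsuga subtends ((Aedes,(Ursus,((Salamandra,Passer,Schizosaccharomyces),(Cavia,Ailuropoda)))),Pseudotsuga) (8 taxa).
The MRCA of Aedes and Fagus is the root, subtending the entire tree (19 taxa).
The first is nested inside the second, so Aedes shares a more recent common ancestor with Pseudotsuga.

Pseudotsuga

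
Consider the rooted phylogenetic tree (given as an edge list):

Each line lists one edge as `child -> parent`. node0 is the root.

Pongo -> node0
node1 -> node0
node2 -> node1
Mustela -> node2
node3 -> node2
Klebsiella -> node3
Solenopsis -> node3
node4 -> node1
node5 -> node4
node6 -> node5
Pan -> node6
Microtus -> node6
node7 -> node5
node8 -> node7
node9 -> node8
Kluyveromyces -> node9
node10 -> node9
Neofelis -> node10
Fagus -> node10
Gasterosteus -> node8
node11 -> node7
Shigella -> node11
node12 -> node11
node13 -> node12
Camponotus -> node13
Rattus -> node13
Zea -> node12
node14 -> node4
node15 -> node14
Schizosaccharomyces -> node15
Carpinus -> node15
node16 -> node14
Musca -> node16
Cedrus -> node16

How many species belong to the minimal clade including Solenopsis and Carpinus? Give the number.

The MRCA of Solenopsis and Carpinus is the node subtending ((Mustela,(Klebsiella,Solenopsis)),(((Pan,Microtus),(((Kluyveromyces,(Neofelis,Fagus)),Gasterosteus),(Shigella,((Camponotus,Rattus),Zea)))),((Schizosaccharomyces,Carpinus),(Musca,Cedrus)))).
That clade contains 17 terminal taxa: Camponotus, Carpinus, Cedrus, Fagus, Gasterosteus, Klebsiella, Kluyveromyces, Microtus, Musca, Mustela, Neofelis, Pan, Rattus, Schizosaccharomyces, Shigella, Solenopsis, Zea.

17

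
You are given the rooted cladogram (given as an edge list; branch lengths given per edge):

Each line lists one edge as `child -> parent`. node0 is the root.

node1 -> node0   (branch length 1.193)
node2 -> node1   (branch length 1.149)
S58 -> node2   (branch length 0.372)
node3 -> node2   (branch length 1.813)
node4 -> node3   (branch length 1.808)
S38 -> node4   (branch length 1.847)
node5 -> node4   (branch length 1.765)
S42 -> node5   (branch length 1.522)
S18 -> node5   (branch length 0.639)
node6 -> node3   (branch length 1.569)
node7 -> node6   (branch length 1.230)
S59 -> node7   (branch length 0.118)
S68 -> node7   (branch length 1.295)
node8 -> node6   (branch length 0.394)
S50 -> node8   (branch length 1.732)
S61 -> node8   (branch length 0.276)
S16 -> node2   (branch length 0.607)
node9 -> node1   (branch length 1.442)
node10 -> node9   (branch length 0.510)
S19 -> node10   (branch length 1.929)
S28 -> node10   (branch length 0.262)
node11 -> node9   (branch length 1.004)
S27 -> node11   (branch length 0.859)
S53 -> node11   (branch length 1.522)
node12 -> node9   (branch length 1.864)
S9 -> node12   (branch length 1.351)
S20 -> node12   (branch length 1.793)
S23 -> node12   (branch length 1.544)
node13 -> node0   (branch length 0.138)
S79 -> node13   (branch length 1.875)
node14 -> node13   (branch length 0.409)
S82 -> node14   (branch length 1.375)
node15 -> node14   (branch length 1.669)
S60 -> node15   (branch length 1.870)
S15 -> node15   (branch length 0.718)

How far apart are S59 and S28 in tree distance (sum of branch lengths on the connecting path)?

The path runs S59 → … → MRCA → … → S28; the MRCA is the node subtending ((S58,((S38,(S42,S18)),((S59,S68),(S50,S61))),S16),((S19,S28),(S27,S53),(S9,S20,S23))).
Branch lengths along that path: 0.118 + 1.230 + 1.569 + 1.813 + 1.149 + 1.442 + 0.510 + 0.262 = 8.093.

8.093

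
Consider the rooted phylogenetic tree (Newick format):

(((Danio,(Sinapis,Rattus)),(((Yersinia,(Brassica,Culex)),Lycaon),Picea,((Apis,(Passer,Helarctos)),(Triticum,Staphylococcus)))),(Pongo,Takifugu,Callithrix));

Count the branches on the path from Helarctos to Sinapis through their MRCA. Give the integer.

The MRCA of Helarctos and Sinapis is the node subtending ((Danio,(Sinapis,Rattus)),(((Yersinia,(Brassica,Culex)),Lycaon),Picea,((Apis,(Passer,Helarctos)),(Triticum,Staphylococcus)))).
From Helarctos up to that node: 5 branches. From Sinapis up to the same node: 3 branches. Total: 5 + 3 = 8.

8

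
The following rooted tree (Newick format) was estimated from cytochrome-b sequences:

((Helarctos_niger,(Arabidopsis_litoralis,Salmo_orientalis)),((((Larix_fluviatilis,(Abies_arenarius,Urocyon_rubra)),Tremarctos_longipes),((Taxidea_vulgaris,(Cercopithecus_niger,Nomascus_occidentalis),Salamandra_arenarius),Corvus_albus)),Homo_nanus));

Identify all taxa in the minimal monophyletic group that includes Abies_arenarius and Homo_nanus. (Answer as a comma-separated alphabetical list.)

Tracing Abies_arenarius: it sits inside (Abies_arenarius,Urocyon_rubra).
Tracing Homo_nanus: it sits inside ((((Larix_fluviatilis,(Abies_arenarius,Urocyon_rubra)),Tremarctos_longipes),((Taxidea_vulgaris,(Cercopithecus_niger,Nomascus_occidentalis),Salamandra_arenarius),Corvus_albus)),Homo_nanus).
The smallest clade enclosing both is ((((Larix_fluviatilis,(Abies_arenarius,Urocyon_rubra)),Tremarctos_longipes),((Taxidea_vulgaris,(Cercopithecus_niger,Nomascus_occidentalis),Salamandra_arenarius),Corvus_albus)),Homo_nanus); the answer is its 10 terminal taxa in alphabetical order.

Abies_arenarius, Cercopithecus_niger, Corvus_albus, Homo_nanus, Larix_fluviatilis, Nomascus_occidentalis, Salamandra_arenarius, Taxidea_vulgaris, Tremarctos_longipes, Urocyon_rubra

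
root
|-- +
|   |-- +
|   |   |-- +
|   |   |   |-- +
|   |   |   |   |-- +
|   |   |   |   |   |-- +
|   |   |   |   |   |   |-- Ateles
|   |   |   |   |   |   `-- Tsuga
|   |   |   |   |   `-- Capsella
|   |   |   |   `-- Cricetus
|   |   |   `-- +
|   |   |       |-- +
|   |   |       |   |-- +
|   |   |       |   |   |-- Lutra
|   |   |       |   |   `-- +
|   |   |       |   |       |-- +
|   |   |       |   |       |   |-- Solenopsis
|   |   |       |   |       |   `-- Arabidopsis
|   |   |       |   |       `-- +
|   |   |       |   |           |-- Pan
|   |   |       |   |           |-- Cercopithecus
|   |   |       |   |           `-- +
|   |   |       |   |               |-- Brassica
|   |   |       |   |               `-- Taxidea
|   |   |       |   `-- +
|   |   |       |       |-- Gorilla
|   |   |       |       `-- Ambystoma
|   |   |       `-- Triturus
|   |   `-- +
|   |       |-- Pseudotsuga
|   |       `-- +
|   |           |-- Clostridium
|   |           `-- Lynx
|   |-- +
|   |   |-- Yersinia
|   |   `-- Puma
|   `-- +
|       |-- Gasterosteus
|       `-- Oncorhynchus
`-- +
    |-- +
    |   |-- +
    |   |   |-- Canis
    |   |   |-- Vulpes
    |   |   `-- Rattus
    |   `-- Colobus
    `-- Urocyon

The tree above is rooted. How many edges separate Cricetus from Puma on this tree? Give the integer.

6

The MRCA of Cricetus and Puma is the node subtending ((((((Ateles,Tsuga),Capsella),Cricetus),(((Lutra,((Solenopsis,Arabidopsis),(Pan,Cercopithecus,(Brassica,Taxidea)))),(Gorilla,Ambystoma)),Triturus)),(Pseudotsuga,(Clostridium,Lynx))),(Yersinia,Puma),(Gasterosteus,Oncorhynchus)).
From Cricetus up to that node: 4 branches. From Puma up to the same node: 2 branches. Total: 4 + 2 = 6.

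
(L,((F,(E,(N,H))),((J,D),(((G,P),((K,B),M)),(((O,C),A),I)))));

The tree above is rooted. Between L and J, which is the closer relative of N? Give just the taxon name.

The MRCA of N and J subtends ((F,(E,(N,H))),((J,D),(((G,P),((K,B),M)),(((O,C),A),I)))) (15 taxa).
The MRCA of N and L is the root, subtending the entire tree (16 taxa).
The first is nested inside the second, so N shares a more recent common ancestor with J.

J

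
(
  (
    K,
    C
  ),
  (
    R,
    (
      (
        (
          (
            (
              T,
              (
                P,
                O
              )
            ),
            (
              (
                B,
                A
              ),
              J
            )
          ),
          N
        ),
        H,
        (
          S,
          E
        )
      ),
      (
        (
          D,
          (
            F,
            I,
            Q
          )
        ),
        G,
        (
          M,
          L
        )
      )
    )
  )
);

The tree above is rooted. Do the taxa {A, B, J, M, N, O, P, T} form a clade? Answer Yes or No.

No

The MRCA of the listed taxa subtends (((((T,(P,O)),((B,A),J)),N),H,(S,E)),((D,(F,I,Q)),G,(M,L))).
That clade also contains D, E, F, G, H, I, L, Q, S, which are not in the proposed group, so the group is not monophyletic.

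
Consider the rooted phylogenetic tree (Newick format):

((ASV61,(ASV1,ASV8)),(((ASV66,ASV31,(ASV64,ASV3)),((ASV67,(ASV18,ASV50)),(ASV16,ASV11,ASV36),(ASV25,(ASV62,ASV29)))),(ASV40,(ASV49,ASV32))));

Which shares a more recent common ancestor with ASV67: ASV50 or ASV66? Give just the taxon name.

The MRCA of ASV67 and ASV50 subtends (ASV67,(ASV18,ASV50)) (3 taxa).
The MRCA of ASV67 and ASV66 subtends ((ASV66,ASV31,(ASV64,ASV3)),((ASV67,(ASV18,ASV50)),(ASV16,ASV11,ASV36),(ASV25,(ASV62,ASV29)))) (13 taxa).
The first is nested inside the second, so ASV67 shares a more recent common ancestor with ASV50.

ASV50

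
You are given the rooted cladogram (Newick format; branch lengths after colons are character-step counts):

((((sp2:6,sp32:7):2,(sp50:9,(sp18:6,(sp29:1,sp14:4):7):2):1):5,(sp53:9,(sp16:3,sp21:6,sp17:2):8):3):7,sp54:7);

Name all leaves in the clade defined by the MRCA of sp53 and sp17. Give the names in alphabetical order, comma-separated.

Tracing sp53: it sits inside (sp53,(sp16,sp21,sp17)).
Tracing sp17: it sits inside (sp16,sp21,sp17).
The smallest clade enclosing both is (sp53,(sp16,sp21,sp17)); the answer is its 4 terminal taxa in alphabetical order.

sp16, sp17, sp21, sp53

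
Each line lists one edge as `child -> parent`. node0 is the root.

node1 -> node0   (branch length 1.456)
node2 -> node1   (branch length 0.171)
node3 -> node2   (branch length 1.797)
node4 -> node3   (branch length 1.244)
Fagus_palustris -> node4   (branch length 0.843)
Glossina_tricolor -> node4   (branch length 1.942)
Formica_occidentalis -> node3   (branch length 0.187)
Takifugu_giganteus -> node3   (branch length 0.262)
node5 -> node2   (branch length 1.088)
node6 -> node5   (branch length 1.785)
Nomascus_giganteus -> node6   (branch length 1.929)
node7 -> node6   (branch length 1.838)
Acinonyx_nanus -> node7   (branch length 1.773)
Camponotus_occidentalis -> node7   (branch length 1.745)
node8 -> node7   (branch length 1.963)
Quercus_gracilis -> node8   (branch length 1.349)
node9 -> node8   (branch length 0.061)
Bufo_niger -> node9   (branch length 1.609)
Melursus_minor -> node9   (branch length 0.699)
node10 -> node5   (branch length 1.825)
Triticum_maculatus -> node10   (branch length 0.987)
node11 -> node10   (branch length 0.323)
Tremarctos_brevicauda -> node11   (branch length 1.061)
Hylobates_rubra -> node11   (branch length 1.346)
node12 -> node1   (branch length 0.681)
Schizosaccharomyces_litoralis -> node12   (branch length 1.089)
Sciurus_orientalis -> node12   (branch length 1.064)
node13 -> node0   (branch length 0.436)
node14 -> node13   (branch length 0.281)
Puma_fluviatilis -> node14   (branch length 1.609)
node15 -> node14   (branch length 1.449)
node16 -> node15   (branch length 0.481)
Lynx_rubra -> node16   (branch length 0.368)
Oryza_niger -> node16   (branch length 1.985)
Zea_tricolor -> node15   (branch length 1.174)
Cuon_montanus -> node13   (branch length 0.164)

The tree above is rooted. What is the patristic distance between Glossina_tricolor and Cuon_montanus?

7.210

The path runs Glossina_tricolor → … → MRCA → … → Cuon_montanus; the MRCA is the root of the tree.
Branch lengths along that path: 1.942 + 1.244 + 1.797 + 0.171 + 1.456 + 0.436 + 0.164 = 7.210.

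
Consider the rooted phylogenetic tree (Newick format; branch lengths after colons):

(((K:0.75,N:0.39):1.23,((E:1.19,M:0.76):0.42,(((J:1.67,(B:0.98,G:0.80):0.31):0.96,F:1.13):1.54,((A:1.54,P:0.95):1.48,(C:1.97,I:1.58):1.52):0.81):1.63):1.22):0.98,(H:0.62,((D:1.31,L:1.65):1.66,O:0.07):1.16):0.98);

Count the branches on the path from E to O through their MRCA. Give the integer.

7

The MRCA of E and O is the root of the tree.
From E up to that node: 4 branches. From O up to the same node: 3 branches. Total: 4 + 3 = 7.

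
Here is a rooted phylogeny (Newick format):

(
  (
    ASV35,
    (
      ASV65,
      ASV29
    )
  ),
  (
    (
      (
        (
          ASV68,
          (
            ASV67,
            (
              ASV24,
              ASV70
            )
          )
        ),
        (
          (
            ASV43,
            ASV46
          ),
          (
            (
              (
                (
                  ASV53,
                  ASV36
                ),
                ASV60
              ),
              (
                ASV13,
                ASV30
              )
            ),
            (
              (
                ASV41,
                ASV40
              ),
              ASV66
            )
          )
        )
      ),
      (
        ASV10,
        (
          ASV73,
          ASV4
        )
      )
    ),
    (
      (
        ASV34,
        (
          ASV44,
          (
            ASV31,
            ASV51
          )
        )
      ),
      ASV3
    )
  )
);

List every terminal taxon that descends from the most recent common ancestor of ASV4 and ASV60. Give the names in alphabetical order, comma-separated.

Tracing ASV4: it sits inside (ASV73,ASV4).
Tracing ASV60: it sits inside ((ASV53,ASV36),ASV60).
The smallest clade enclosing both is (((ASV68,(ASV67,(ASV24,ASV70))),((ASV43,ASV46),((((ASV53,ASV36),ASV60),(ASV13,ASV30)),((ASV41,ASV40),ASV66)))),(ASV10,(ASV73,ASV4))); the answer is its 17 terminal taxa in alphabetical order.

ASV10, ASV13, ASV24, ASV30, ASV36, ASV4, ASV40, ASV41, ASV43, ASV46, ASV53, ASV60, ASV66, ASV67, ASV68, ASV70, ASV73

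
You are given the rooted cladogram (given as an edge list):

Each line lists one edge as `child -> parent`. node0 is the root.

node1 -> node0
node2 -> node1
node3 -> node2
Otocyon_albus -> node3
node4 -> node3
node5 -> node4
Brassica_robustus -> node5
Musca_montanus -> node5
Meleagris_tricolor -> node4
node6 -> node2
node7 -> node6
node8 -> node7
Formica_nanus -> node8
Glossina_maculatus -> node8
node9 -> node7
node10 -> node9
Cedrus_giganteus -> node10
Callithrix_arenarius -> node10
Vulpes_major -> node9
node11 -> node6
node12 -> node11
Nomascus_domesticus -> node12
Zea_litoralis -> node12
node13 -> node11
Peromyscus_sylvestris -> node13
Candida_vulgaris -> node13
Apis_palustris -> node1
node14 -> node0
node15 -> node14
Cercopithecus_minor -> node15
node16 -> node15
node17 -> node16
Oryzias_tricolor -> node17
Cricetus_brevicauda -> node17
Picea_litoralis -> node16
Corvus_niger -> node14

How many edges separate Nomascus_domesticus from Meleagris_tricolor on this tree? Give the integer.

The MRCA of Nomascus_domesticus and Meleagris_tricolor is the node subtending ((Otocyon_albus,((Brassica_robustus,Musca_montanus),Meleagris_tricolor)),(((Formica_nanus,Glossina_maculatus),((Cedrus_giganteus,Callithrix_arenarius),Vulpes_major)),((Nomascus_domesticus,Zea_litoralis),(Peromyscus_sylvestris,Candida_vulgaris)))).
From Nomascus_domesticus up to that node: 4 branches. From Meleagris_tricolor up to the same node: 3 branches. Total: 4 + 3 = 7.

7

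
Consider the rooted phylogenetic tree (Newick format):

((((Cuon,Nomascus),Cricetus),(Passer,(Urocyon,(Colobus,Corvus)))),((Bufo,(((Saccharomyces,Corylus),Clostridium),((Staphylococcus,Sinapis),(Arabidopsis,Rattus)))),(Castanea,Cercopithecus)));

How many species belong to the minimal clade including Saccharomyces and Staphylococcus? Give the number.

7

The MRCA of Saccharomyces and Staphylococcus is the node subtending (((Saccharomyces,Corylus),Clostridium),((Staphylococcus,Sinapis),(Arabidopsis,Rattus))).
That clade contains 7 terminal taxa: Arabidopsis, Clostridium, Corylus, Rattus, Saccharomyces, Sinapis, Staphylococcus.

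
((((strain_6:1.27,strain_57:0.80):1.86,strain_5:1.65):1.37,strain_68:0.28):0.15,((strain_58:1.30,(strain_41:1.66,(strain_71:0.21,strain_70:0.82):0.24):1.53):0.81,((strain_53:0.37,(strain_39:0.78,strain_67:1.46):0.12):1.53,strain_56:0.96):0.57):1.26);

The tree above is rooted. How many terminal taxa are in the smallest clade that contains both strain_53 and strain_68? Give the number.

The MRCA of strain_53 and strain_68 is the root, so the clade is the entire tree.
That clade contains 12 terminal taxa: strain_39, strain_41, strain_5, strain_53, strain_56, strain_57, strain_58, strain_6, strain_67, strain_68, strain_70, strain_71.

12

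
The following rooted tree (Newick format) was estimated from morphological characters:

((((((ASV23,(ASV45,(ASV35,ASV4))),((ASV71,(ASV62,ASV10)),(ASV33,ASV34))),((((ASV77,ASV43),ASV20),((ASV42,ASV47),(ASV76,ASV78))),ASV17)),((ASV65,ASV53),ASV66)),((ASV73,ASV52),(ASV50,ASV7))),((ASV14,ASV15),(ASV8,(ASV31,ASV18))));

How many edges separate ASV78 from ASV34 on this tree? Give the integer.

The MRCA of ASV78 and ASV34 is the node subtending (((ASV23,(ASV45,(ASV35,ASV4))),((ASV71,(ASV62,ASV10)),(ASV33,ASV34))),((((ASV77,ASV43),ASV20),((ASV42,ASV47),(ASV76,ASV78))),ASV17)).
From ASV78 up to that node: 5 branches. From ASV34 up to the same node: 4 branches. Total: 5 + 4 = 9.

9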